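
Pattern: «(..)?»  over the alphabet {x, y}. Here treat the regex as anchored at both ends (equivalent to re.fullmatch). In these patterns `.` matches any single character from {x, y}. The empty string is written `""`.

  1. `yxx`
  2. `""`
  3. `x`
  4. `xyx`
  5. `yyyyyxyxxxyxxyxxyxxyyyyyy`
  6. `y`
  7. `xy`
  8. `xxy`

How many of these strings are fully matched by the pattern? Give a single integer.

2

1 → no match
2 → match
3 → no match
4 → no match
5 → no match
6 → no match
7 → match
8 → no match
Total matched: 2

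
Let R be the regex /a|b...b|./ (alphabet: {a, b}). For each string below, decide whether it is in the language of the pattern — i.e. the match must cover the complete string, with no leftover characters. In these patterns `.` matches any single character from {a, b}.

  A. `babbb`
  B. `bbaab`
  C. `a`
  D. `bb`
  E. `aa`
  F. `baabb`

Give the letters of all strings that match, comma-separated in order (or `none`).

A → match
B → match
C → match
D → no match
E → no match
F → match

A, B, C, F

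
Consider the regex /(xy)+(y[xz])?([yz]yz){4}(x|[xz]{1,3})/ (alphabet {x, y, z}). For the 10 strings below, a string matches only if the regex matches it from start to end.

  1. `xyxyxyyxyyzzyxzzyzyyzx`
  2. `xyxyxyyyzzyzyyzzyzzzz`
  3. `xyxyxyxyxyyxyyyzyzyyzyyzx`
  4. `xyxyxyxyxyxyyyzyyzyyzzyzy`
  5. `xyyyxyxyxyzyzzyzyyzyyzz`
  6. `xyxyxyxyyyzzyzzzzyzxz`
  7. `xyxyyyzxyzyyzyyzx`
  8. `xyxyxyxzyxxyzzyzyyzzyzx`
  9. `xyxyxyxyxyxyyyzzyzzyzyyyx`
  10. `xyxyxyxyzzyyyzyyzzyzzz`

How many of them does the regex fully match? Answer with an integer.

1

1 → no match
2 → match
3 → no match
4 → no match
5 → no match
6 → no match
7 → no match
8 → no match
9 → no match
10 → no match
Total matched: 1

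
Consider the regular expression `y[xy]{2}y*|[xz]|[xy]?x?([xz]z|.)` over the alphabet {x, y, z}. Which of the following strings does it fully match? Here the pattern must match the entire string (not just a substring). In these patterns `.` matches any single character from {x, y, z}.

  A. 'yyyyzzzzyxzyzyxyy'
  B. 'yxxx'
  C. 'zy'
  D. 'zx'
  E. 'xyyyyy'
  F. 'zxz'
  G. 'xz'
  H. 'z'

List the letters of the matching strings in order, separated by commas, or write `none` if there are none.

A → no match
B → no match
C → no match
D → no match
E → no match
F → no match
G → match
H → match

G, H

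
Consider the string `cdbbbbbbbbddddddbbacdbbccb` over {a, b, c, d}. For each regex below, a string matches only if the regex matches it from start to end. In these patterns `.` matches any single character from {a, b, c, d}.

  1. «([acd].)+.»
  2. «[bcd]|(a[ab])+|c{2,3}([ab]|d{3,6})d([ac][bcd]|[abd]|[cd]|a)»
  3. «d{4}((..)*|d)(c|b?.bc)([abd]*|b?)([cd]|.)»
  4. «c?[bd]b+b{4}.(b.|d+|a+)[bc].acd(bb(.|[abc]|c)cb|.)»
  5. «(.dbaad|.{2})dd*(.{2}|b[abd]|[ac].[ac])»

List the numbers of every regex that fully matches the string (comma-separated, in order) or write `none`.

4

1 → no match
2 → no match
3 → no match — must start with `d`
4 → match
5 → no match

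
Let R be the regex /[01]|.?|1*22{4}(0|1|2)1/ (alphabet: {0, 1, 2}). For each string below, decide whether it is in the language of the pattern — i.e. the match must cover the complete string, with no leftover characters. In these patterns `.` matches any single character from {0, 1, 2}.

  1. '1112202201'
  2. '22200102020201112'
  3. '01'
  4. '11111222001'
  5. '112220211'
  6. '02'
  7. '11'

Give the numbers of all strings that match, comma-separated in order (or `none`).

1. '1112202201' → no match
2 → no match
3. '01' → no match
4. '11111222001' → no match
5. '112220211' → no match
6. '02' → no match
7. '11' → no match

none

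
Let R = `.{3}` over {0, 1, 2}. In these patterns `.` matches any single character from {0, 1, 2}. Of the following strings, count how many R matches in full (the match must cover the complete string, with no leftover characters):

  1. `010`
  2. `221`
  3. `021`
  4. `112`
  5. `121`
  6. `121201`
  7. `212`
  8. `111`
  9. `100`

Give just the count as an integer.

8

1 → match
2 → match
3 → match
4 → match
5 → match
6 → no match
7 → match
8 → match
9 → match
Total matched: 8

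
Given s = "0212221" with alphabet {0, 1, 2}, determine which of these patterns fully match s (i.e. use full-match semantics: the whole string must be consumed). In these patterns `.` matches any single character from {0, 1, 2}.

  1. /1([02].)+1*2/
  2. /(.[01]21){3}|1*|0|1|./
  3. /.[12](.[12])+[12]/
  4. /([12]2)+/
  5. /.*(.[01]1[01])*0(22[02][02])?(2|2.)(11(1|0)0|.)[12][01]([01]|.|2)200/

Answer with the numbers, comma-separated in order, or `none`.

1 → no match — must start with "1"
2 → no match
3 → match
4 → no match — must end with "2"
5 → no match — must end with "200"

3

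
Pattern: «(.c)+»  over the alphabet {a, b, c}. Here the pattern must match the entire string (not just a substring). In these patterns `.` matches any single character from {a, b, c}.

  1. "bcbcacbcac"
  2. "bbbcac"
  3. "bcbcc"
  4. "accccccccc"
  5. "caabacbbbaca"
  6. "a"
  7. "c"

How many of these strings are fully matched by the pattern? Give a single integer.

1 → match
2 → no match
3 → no match
4 → match
5 → no match — must end with "c"
6 → no match — must end with "c"
7 → no match
Total matched: 2

2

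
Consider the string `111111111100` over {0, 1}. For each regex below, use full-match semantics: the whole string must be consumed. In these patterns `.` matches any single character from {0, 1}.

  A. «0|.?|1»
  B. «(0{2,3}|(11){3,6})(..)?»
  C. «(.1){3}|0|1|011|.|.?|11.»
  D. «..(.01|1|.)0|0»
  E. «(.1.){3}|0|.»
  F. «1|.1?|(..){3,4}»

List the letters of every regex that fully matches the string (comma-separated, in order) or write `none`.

A → no match
B → match
C → no match
D → no match
E → no match
F → no match

B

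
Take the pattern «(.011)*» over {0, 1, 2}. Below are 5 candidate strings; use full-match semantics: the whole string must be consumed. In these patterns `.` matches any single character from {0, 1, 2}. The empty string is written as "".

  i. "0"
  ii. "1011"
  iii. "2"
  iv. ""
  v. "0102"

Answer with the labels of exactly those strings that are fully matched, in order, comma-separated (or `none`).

ii, iv

i → no match
ii → match
iii → no match
iv → match
v → no match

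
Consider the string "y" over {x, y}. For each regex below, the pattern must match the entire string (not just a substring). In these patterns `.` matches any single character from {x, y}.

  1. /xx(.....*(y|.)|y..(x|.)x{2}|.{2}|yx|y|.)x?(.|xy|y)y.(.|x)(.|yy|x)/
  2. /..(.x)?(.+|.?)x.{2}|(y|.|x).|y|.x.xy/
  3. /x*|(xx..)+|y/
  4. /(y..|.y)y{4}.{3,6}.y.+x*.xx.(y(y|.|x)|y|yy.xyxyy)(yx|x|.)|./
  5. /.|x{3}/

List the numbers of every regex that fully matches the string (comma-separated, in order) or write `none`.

1 → no match — must start with "xx"
2 → match
3 → match
4 → match
5 → match

2, 3, 4, 5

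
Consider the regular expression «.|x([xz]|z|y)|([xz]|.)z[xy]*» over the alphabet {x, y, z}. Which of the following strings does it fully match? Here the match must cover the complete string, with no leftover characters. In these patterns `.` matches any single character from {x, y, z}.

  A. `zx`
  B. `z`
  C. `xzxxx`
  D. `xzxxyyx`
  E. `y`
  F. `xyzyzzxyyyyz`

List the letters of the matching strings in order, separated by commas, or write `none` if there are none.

B, C, D, E

A → no match
B → match
C → match
D → match
E → match
F → no match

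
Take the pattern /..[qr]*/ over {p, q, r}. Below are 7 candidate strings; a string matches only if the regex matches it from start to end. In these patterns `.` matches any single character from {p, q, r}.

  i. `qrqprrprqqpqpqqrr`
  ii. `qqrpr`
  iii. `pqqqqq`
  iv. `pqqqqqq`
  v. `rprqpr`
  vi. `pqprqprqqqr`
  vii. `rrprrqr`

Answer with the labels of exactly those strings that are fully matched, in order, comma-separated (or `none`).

iii, iv

i → no match
ii → no match
iii → match
iv → match
v → no match
vi → no match
vii → no match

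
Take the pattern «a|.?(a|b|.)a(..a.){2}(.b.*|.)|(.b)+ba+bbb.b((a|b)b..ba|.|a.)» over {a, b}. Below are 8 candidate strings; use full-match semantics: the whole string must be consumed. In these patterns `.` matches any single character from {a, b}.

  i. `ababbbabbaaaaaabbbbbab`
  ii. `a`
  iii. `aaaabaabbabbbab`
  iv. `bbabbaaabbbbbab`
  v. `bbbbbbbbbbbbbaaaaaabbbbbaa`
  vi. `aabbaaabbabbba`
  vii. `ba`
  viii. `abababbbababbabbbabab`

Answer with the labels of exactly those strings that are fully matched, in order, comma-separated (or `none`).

i → match
ii → match
iii → match
iv → match
v → match
vi → no match
vii → no match
viii → match

i, ii, iii, iv, v, viii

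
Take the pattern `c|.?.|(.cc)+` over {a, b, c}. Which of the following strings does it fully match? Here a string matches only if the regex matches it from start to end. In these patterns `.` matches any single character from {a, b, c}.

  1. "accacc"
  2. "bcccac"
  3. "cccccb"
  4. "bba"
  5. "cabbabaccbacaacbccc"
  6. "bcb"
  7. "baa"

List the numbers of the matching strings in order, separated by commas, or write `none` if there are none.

1 → match
2 → no match
3 → no match
4 → no match
5 → no match
6 → no match
7 → no match

1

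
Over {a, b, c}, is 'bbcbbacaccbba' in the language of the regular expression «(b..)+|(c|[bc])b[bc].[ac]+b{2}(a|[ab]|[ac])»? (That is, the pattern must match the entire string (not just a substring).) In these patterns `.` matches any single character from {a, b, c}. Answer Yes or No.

No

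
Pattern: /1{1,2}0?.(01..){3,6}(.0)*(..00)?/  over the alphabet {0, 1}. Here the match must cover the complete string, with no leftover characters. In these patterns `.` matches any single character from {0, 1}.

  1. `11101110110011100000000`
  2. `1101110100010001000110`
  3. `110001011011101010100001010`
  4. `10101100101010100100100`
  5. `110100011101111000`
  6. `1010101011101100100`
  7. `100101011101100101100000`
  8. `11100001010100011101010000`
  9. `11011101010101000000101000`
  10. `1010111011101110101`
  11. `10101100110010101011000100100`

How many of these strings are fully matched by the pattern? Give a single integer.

1 → match
2 → match
3 → no match
4 → match
5 → match
6 → match
7 → match
8 → no match
9 → match
10 → match
11 → match
Total matched: 9

9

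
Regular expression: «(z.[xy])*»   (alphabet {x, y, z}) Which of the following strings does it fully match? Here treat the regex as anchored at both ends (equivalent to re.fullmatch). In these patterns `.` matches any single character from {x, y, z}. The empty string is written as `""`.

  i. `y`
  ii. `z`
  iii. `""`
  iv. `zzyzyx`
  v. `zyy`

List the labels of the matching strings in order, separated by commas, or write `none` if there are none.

iii, iv, v

i. `y` → no match
ii. `z` → no match
iii. `""` → match
iv. `zzyzyx` → match
v. `zyy` → match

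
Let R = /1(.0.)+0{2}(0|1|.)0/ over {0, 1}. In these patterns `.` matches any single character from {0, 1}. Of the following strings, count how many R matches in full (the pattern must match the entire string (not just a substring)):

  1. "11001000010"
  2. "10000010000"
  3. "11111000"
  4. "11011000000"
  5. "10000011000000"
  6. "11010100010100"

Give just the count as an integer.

1. "11001000010" → match
2. "10000010000" → match
3. "11111000" → no match
4. "11011000000" → match
5 → match
6 → no match
Total matched: 4

4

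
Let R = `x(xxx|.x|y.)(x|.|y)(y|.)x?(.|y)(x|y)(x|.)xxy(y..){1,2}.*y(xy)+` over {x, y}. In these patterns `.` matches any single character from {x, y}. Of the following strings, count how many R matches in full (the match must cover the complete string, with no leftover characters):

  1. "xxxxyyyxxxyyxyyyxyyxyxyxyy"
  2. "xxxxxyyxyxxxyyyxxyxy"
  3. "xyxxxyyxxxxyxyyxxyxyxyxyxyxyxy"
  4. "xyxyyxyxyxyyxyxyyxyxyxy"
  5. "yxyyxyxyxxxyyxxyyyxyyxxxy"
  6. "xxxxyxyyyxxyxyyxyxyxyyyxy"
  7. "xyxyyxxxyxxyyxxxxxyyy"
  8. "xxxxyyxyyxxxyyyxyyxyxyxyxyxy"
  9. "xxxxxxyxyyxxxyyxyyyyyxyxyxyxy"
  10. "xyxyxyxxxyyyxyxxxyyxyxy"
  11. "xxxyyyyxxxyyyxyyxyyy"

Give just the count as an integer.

1

1 → no match — must end with "xy"
2 → no match
3 → no match
4 → no match
5 → no match — must start with "x"
6 → no match
7 → no match — must end with "xy"
8 → match
9 → no match
10 → no match
11 → no match — must end with "xy"
Total matched: 1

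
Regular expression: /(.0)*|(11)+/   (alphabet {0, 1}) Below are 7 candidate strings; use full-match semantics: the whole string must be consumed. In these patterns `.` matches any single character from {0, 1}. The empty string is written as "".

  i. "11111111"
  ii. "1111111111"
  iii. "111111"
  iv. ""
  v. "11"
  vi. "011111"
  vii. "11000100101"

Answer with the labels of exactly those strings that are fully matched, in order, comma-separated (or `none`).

i, ii, iii, iv, v

i. "11111111" → match
ii. "1111111111" → match
iii. "111111" → match
iv. "" → match
v. "11" → match
vi. "011111" → no match
vii. "11000100101" → no match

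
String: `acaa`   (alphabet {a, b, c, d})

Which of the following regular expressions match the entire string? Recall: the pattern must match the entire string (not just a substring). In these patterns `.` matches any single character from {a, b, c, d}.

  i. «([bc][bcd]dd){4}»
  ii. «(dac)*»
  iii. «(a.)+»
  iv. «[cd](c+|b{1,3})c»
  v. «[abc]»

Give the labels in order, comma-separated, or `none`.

iii

i → no match — must end with `dd`
ii → no match
iii → match
iv → no match — must end with `c`
v → no match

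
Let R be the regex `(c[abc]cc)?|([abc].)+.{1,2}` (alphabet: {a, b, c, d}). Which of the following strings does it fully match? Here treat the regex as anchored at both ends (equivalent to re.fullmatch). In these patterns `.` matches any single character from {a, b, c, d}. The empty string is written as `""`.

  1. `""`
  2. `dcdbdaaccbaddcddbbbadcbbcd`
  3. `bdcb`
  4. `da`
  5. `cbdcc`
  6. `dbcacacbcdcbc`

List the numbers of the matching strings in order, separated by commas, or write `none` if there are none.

1. `""` → match
2 → no match
3. `bdcb` → match
4. `da` → no match
5. `cbdcc` → no match
6 → no match

1, 3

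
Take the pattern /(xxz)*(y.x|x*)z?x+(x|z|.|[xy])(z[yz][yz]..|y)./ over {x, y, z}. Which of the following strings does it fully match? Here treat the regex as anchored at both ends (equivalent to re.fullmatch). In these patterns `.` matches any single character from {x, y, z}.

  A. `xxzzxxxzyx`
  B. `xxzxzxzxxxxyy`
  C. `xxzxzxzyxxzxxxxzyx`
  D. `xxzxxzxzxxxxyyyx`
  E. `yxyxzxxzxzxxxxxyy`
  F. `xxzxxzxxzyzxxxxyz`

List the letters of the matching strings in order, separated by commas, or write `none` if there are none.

A, F

A → match
B → no match
C → no match
D → no match
E → no match
F → match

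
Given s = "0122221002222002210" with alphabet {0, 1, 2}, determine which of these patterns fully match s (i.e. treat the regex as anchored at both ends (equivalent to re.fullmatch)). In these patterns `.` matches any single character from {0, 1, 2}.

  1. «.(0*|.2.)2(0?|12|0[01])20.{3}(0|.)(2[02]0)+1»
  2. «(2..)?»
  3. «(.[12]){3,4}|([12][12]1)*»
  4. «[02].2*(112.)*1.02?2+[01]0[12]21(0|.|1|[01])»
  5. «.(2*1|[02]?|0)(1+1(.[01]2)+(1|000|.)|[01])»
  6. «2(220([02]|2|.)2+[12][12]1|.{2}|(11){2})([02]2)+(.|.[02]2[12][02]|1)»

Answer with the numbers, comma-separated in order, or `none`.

1 → no match — must end with "01"
2 → no match
3 → no match
4 → match
5 → no match
6 → no match — must start with "2"

4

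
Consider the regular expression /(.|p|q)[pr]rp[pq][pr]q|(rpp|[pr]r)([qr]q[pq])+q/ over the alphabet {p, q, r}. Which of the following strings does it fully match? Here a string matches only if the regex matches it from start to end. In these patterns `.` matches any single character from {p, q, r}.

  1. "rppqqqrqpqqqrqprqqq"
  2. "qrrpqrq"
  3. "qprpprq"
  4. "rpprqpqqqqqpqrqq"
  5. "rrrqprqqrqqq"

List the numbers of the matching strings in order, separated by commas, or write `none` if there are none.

1 → match
2 → match
3 → match
4 → no match
5 → match

1, 2, 3, 5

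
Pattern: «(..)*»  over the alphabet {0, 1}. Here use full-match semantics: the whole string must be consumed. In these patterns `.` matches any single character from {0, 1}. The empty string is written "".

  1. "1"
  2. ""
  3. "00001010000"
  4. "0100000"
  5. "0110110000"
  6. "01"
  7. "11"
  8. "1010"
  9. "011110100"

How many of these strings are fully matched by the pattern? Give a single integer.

1. "1" → no match
2. "" → match
3. "00001010000" → no match
4. "0100000" → no match
5. "0110110000" → match
6. "01" → match
7. "11" → match
8. "1010" → match
9. "011110100" → no match
Total matched: 5

5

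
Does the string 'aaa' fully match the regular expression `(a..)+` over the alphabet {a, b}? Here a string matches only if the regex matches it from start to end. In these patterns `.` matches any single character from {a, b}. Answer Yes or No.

Yes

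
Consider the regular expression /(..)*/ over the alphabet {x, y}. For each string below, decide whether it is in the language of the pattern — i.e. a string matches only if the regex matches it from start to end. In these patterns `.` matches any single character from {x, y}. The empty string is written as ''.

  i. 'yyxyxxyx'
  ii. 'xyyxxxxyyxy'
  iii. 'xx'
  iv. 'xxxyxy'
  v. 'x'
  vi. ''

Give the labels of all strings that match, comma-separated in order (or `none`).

i → match
ii → no match
iii → match
iv → match
v → no match
vi → match

i, iii, iv, vi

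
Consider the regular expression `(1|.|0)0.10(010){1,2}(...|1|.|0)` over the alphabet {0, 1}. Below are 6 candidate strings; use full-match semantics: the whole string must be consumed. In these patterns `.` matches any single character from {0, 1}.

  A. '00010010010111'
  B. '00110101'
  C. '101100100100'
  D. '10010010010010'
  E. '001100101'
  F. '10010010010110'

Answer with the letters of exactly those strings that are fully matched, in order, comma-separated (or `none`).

A → match
B → no match
C → match
D → match
E → match
F → match

A, C, D, E, F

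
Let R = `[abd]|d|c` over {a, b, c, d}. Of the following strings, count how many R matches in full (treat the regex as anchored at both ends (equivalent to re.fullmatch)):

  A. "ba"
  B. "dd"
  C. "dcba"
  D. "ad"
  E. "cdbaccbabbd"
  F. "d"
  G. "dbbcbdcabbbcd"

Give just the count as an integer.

A. "ba" → no match
B. "dd" → no match
C. "dcba" → no match
D. "ad" → no match
E. "cdbaccbabbd" → no match
F. "d" → match
G → no match
Total matched: 1

1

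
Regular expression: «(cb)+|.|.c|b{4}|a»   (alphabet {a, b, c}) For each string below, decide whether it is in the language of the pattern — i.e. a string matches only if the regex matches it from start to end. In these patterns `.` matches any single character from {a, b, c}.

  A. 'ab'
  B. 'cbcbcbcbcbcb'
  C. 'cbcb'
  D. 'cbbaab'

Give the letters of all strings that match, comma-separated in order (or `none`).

A → no match
B → match
C → match
D → no match

B, C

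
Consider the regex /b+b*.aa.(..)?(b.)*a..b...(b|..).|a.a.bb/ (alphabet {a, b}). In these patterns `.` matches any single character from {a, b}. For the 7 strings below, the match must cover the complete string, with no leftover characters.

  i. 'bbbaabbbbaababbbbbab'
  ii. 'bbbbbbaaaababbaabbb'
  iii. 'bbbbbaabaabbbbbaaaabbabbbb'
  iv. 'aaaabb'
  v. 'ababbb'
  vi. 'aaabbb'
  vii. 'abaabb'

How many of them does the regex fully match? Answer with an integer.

i → match
ii → match
iii → match
iv. 'aaaabb' → match
v. 'ababbb' → match
vi. 'aaabbb' → match
vii. 'abaabb' → match
Total matched: 7

7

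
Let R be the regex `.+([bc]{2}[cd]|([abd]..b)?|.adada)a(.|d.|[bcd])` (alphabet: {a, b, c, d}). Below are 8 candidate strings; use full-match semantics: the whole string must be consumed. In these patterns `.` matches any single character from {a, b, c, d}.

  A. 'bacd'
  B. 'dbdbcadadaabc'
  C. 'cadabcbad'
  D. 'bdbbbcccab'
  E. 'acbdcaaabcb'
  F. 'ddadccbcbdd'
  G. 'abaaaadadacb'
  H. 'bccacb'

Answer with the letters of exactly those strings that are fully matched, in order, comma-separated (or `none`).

A → no match
B → no match
C → match
D → match
E → no match
F → no match
G → no match
H → no match

C, D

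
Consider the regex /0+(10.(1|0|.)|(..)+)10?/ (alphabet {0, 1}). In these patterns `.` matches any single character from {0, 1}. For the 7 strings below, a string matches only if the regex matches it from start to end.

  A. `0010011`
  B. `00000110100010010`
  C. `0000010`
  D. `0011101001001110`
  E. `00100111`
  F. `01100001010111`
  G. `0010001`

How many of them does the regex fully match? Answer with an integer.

7

A → match
B → match
C → match
D → match
E → match
F → match
G → match
Total matched: 7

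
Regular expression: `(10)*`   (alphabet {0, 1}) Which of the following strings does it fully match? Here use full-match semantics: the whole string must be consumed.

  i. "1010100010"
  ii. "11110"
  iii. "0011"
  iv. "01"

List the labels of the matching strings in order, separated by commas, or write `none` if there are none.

none

i → no match
ii → no match
iii → no match
iv → no match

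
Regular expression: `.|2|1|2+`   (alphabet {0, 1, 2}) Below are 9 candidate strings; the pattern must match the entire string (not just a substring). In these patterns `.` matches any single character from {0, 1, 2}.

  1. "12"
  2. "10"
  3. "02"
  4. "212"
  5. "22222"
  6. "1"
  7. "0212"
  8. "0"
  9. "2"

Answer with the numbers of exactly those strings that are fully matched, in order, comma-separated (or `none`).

1. "12" → no match
2. "10" → no match
3. "02" → no match
4. "212" → no match
5. "22222" → match
6. "1" → match
7. "0212" → no match
8. "0" → match
9. "2" → match

5, 6, 8, 9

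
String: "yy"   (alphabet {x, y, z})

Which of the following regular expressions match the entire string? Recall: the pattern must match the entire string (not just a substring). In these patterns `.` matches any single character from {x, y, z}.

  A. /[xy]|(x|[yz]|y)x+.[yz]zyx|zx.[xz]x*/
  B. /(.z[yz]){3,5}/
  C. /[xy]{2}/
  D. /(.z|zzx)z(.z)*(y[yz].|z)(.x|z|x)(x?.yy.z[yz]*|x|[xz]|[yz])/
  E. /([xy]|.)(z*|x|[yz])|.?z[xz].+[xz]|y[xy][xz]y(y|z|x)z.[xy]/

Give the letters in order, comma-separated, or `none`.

A → no match
B → no match
C → match
D → no match
E → match

C, E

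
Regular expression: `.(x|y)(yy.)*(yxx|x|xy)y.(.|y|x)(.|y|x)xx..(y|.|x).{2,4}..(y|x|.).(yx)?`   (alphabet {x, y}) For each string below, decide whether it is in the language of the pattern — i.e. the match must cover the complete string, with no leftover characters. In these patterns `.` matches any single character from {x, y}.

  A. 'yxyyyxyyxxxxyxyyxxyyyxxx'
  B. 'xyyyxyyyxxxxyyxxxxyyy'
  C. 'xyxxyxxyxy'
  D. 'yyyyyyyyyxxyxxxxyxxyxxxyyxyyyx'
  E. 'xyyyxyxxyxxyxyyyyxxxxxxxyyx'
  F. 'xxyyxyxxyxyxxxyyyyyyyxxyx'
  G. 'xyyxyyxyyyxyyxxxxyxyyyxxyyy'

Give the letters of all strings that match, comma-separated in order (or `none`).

F

A → no match
B → no match
C → no match
D → no match
E → no match
F → match
G → no match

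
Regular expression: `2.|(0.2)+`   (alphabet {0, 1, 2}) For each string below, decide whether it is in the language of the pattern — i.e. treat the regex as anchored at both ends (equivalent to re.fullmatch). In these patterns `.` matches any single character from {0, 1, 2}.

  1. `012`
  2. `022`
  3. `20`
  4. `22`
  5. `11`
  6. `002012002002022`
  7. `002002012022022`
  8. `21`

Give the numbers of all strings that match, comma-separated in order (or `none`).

1 → match
2 → match
3 → match
4 → match
5 → no match
6 → match
7 → match
8 → match

1, 2, 3, 4, 6, 7, 8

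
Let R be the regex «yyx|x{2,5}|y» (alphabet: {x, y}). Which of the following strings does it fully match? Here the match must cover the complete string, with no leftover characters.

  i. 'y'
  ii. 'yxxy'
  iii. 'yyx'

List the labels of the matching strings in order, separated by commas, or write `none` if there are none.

i, iii

i → match
ii → no match
iii → match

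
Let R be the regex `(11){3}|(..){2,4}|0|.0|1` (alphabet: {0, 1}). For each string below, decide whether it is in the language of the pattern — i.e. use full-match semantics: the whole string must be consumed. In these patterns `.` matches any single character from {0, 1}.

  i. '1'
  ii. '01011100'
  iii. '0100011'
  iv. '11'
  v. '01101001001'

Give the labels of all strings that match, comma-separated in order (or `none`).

i, ii

i → match
ii → match
iii → no match
iv → no match
v → no match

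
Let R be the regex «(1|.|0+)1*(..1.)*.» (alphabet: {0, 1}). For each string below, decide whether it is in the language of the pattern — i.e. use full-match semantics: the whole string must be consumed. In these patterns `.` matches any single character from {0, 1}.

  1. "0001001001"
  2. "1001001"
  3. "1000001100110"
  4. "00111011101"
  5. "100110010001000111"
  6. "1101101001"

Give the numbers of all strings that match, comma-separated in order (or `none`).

4, 5

1 → no match
2 → no match
3 → no match
4 → match
5 → match
6 → no match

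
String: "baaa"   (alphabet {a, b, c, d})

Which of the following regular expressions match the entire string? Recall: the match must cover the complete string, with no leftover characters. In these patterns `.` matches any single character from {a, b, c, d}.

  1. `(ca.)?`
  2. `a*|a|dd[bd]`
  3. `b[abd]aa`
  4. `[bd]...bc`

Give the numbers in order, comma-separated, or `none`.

1 → no match
2 → no match
3 → match
4 → no match — must end with "bc"

3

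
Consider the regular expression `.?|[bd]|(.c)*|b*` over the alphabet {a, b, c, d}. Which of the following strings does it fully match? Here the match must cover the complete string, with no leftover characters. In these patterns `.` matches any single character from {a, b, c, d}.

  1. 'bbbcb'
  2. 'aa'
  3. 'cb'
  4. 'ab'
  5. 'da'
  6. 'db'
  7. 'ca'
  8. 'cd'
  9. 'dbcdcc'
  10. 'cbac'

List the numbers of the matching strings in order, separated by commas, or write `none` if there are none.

1 → no match
2 → no match
3 → no match
4 → no match
5 → no match
6 → no match
7 → no match
8 → no match
9 → no match
10 → no match

none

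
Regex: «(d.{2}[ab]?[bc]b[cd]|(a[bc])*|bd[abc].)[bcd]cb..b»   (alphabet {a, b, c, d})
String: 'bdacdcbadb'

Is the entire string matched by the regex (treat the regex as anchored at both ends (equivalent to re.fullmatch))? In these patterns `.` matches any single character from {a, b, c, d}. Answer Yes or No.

Yes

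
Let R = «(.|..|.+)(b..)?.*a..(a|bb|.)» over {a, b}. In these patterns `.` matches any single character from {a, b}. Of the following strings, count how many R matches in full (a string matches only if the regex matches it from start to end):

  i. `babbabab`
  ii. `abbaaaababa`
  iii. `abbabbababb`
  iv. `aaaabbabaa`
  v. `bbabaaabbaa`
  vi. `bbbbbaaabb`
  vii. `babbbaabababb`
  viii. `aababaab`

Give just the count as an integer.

5

i → match
ii → no match
iii → match
iv → match
v → no match
vi → match
vii → match
viii → no match
Total matched: 5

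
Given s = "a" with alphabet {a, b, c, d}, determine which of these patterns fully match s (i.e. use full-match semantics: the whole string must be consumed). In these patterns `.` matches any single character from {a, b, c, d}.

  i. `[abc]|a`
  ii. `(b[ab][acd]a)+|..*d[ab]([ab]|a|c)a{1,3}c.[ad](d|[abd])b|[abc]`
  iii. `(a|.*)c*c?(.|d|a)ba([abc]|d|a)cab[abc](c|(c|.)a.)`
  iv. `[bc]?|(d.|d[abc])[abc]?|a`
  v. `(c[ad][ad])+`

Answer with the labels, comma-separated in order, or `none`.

i → match
ii → match
iii → no match
iv → match
v → no match — must start with "c"

i, ii, iv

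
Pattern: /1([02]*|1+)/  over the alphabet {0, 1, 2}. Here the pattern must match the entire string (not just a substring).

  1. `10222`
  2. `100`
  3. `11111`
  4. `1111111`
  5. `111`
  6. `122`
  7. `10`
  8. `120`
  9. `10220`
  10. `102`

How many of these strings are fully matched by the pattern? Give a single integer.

1 → match
2 → match
3 → match
4 → match
5 → match
6 → match
7 → match
8 → match
9 → match
10 → match
Total matched: 10

10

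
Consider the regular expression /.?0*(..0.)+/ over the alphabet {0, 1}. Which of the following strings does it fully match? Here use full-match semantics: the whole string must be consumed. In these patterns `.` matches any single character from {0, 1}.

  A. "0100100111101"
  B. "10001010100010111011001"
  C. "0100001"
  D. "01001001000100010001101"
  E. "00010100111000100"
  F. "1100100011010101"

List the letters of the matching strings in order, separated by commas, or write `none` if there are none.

A → no match
B → match
C → no match
D → no match
E → no match
F → match

B, F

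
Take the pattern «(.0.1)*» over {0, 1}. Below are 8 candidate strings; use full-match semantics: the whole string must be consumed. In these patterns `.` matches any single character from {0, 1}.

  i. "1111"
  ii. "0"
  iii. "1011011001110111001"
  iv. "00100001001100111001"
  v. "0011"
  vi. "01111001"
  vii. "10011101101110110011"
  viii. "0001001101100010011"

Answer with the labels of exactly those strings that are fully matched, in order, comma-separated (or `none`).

v

i → no match
ii → no match
iii → no match
iv → no match
v → match
vi → no match
vii → no match
viii → no match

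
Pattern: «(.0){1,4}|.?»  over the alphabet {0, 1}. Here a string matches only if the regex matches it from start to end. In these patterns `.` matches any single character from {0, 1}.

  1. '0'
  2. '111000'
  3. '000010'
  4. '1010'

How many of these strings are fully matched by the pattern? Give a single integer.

1 → match
2 → no match
3 → match
4 → match
Total matched: 3

3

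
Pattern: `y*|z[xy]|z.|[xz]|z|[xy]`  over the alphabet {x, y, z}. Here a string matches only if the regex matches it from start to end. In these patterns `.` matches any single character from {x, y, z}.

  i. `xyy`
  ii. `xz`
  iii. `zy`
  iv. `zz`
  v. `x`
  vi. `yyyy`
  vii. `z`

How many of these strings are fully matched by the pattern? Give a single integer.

5

i → no match
ii → no match
iii → match
iv → match
v → match
vi → match
vii → match
Total matched: 5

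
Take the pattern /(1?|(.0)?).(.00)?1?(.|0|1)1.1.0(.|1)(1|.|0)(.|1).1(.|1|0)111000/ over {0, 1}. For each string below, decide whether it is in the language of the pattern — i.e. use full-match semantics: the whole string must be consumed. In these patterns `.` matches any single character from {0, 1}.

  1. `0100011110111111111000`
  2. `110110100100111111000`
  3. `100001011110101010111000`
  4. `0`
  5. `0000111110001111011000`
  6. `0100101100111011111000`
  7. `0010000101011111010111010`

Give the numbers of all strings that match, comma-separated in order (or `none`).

1 → match
2 → no match
3 → match
4. `0` → no match — must end with `111000`
5 → no match — must end with `111000`
6 → no match
7 → no match — must end with `111000`

1, 3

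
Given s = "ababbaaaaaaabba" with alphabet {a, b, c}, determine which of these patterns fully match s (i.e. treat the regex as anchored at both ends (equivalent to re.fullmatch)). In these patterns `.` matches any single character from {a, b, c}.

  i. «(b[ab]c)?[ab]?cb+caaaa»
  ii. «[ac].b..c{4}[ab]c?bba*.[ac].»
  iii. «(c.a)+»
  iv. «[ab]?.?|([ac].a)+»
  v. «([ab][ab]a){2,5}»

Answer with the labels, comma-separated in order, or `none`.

i → no match — must end with "bcaaaa"
ii → no match
iii → no match — must start with "c"
iv → no match
v → match

v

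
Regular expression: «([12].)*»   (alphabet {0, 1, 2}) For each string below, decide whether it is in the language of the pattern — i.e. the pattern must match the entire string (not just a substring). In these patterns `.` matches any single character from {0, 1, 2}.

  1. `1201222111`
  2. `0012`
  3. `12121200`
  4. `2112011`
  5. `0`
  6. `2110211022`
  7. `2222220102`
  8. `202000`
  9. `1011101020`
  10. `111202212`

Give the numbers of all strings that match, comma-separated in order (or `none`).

1 → no match
2 → no match
3 → no match
4 → no match
5 → no match
6 → match
7 → no match
8 → no match
9 → match
10 → no match

6, 9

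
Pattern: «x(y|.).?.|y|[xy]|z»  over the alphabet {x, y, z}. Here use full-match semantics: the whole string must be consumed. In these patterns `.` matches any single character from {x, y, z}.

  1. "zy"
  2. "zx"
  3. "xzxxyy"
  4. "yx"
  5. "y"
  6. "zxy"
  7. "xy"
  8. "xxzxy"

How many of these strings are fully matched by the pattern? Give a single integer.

1 → no match
2 → no match
3 → no match
4 → no match
5 → match
6 → no match
7 → no match
8 → no match
Total matched: 1

1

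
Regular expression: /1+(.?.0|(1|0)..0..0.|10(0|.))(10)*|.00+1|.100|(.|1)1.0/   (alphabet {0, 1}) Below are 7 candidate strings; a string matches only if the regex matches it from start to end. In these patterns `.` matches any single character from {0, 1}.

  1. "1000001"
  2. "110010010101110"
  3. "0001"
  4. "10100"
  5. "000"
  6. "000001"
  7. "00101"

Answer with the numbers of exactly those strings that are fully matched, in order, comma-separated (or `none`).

1, 3, 6

1 → match
2 → no match
3 → match
4 → no match
5 → no match
6 → match
7 → no match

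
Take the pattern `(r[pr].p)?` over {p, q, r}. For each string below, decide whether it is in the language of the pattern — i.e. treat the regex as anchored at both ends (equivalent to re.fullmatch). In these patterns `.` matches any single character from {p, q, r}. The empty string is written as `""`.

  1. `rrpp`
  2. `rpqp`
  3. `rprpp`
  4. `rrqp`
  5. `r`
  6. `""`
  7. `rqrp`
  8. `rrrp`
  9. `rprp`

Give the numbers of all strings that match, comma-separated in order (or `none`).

1 → match
2 → match
3 → no match
4 → match
5 → no match
6 → match
7 → no match
8 → match
9 → match

1, 2, 4, 6, 8, 9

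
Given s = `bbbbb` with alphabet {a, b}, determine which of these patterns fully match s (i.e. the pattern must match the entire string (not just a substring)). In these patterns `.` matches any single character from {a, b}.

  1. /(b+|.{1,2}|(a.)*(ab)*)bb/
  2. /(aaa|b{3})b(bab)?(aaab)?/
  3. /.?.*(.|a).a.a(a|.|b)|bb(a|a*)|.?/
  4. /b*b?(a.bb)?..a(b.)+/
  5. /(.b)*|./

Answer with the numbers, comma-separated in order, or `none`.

1 → match
2 → no match
3 → no match
4 → no match
5 → no match

1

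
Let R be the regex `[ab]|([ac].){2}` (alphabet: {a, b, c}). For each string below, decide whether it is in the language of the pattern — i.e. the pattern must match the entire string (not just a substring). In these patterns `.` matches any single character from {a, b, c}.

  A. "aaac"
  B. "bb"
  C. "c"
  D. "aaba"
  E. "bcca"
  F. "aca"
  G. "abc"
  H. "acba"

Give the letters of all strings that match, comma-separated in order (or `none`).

A

A → match
B → no match
C → no match
D → no match
E → no match
F → no match
G → no match
H → no match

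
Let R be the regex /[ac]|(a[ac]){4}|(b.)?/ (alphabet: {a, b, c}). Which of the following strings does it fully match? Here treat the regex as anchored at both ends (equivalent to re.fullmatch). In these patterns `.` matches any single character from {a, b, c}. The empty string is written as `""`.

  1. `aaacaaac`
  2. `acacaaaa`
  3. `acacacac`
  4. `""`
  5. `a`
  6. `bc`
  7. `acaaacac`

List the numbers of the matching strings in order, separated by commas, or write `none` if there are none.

1, 2, 3, 4, 5, 6, 7

1. `aaacaaac` → match
2. `acacaaaa` → match
3. `acacacac` → match
4. `""` → match
5. `a` → match
6. `bc` → match
7. `acaaacac` → match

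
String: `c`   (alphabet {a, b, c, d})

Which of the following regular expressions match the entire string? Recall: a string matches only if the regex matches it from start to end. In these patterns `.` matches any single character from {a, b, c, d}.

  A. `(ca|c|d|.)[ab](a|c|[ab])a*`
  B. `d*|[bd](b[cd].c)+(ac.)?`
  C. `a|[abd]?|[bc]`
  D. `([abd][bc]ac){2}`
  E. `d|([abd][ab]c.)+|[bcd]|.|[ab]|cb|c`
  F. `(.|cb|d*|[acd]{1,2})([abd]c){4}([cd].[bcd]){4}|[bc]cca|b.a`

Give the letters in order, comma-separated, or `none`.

A → no match
B → no match
C → match
D → no match — must end with `ac`
E → match
F → no match

C, E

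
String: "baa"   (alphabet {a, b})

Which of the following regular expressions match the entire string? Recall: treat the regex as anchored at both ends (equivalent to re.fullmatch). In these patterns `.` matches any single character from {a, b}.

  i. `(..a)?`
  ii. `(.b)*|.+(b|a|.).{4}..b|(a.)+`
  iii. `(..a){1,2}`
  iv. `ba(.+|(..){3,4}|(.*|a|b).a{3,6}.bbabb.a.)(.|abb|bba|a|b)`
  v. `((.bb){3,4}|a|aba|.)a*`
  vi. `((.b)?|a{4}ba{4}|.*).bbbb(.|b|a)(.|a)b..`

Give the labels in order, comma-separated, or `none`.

i → match
ii → no match
iii → match
iv → no match
v → match
vi → no match

i, iii, v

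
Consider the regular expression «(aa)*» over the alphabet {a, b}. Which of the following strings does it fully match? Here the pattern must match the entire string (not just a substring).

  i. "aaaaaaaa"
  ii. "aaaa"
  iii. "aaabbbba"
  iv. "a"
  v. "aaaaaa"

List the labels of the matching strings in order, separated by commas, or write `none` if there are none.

i, ii, v

i → match
ii → match
iii → no match
iv → no match
v → match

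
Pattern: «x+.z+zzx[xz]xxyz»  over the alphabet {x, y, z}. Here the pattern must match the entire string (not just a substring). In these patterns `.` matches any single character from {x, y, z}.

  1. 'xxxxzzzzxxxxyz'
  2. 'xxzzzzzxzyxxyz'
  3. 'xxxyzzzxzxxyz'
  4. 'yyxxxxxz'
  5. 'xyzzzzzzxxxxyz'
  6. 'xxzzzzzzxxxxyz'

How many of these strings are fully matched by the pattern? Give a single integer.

1 → match
2 → no match
3 → match
4 → no match — must start with 'x'
5 → match
6 → match
Total matched: 4

4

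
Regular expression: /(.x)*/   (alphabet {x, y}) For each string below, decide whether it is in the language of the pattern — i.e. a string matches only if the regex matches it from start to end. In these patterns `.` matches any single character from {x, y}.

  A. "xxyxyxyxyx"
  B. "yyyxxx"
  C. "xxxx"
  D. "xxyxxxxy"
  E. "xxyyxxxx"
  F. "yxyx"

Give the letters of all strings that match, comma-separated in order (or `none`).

A, C, F

A. "xxyxyxyxyx" → match
B. "yyyxxx" → no match
C. "xxxx" → match
D. "xxyxxxxy" → no match
E. "xxyyxxxx" → no match
F. "yxyx" → match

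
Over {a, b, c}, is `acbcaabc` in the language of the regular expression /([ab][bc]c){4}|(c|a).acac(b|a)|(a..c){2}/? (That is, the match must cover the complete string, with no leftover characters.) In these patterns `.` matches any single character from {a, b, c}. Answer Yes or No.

Yes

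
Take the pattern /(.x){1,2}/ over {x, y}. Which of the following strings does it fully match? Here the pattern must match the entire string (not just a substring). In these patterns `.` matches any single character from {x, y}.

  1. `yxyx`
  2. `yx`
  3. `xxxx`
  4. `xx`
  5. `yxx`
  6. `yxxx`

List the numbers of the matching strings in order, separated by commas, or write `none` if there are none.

1 → match
2 → match
3 → match
4 → match
5 → no match
6 → match

1, 2, 3, 4, 6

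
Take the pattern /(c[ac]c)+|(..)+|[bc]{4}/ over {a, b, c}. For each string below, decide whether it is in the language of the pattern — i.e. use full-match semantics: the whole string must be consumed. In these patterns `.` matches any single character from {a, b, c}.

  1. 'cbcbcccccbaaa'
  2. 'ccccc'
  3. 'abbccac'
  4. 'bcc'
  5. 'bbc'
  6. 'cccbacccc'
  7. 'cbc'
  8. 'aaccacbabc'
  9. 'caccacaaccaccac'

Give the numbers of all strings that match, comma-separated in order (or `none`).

8

1 → no match
2 → no match
3 → no match
4 → no match
5 → no match
6 → no match
7 → no match
8 → match
9 → no match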